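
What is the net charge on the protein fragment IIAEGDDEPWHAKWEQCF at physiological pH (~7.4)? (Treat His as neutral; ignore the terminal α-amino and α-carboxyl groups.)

At pH ~7.4 the Lys and Arg side chains are protonated (+1), the Asp and Glu side chains are deprotonated (−1), and with His taken as neutral all other side chains carry no charge.
Positive (K, R): K13 → +1.
Negative (D, E): E4, D6, D7, E8, E15 → −5.
Net charge = (+1) + (−5) = −4.

-4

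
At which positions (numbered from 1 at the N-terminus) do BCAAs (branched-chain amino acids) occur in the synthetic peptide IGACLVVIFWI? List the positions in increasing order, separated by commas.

V, L, and I make up the branched-chain aliphatic group.
Matching residues: I1, L5, V6, V7, I8, I11.

1, 5, 6, 7, 8, 11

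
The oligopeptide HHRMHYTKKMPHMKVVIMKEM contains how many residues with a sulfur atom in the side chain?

The sulfur-bearing residues are cysteine (–SH) and methionine (–S–CH₃).
Matching residues: M4, M10, M13, M18, M21.

5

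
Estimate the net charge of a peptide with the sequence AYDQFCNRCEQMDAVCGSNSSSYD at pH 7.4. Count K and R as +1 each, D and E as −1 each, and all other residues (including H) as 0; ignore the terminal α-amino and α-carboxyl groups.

-3

Positive (K, R): R8 → +1.
Negative (D, E): D3, E10, D13, D24 → −4.
Net charge = (+1) + (−4) = −3.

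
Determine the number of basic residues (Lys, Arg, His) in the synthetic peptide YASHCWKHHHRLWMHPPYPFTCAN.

Matching residues: H4, K7, H8, H9, H10, R11, H15.

7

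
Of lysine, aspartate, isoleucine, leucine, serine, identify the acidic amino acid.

aspartate

Aspartate (D) and glutamate (E) have carboxylic-acid side chains and are the acidic amino acids.
Of the listed options, only aspartate belongs to this group.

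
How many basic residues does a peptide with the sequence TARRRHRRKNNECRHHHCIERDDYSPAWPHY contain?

13

The basic amino acids are Lys (K), Arg (R), and His (H).
Matching residues: R3, R4, R5, H6, R7, R8, K9, R14, H15, H16, H17, R21, H30.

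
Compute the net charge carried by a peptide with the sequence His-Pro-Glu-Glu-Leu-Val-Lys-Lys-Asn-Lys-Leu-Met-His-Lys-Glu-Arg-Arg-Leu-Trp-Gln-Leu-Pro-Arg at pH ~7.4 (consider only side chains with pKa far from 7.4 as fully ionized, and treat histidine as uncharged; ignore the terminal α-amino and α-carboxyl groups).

+4

At pH ~7.4 the Lys and Arg side chains are protonated (+1), the Asp and Glu side chains are deprotonated (−1), and with His taken as neutral all other side chains carry no charge.
Positive (K, R): Lys7, Lys8, Lys10, Lys14, Arg16, Arg17, Arg23 → +7.
Negative (D, E): Glu3, Glu4, Glu15 → −3.
Net charge = (+7) + (−3) = +4.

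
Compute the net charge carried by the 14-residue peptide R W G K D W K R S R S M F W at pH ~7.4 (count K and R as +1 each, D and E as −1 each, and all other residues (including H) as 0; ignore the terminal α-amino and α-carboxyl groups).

Positive (K, R): R1, K4, K7, R8, R10 → +5.
Negative (D, E): D5 → −1.
Net charge = (+5) + (−1) = +4.

+4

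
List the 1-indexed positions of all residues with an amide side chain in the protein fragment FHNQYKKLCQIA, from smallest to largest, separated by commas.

Asparagine (N) and glutamine (Q) have uncharged amide side chains.
Matching residues: N3, Q4, Q10.

3, 4, 10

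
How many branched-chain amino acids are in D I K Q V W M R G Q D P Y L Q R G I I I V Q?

V, L, and I make up the branched-chain aliphatic group.
Matching residues: I2, V5, L14, I18, I19, I20, V21.

7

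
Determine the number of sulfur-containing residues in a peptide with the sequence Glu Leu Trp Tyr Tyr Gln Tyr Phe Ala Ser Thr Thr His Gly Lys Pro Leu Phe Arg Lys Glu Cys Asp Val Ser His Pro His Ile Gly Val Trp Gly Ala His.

The sulfur-bearing residues are cysteine (–SH) and methionine (–S–CH₃).
Matching residues: Cys22.

1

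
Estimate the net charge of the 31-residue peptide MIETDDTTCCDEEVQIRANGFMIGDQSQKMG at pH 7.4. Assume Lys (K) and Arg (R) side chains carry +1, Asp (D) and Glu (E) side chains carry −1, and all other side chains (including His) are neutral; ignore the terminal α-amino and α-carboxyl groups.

Positive (K, R): R17, K29 → +2.
Negative (D, E): E3, D5, D6, D11, E12, E13, D25 → −7.
Net charge = (+2) + (−7) = −5.

-5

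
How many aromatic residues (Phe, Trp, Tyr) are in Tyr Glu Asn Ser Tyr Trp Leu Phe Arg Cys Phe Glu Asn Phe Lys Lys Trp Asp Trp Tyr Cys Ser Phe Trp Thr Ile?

11

Matching residues: Tyr1, Tyr5, Trp6, Phe8, Phe11, Phe14, Trp17, Trp19, Tyr20, Phe23, Trp24.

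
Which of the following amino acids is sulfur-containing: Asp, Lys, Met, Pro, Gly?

Met

The sulfur-bearing residues are cysteine (–SH) and methionine (–S–CH₃).
Of the listed options, only Met belongs to this group.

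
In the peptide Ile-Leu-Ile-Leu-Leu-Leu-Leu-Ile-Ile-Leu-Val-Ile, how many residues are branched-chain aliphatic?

12

The BCAAs are Val, Leu, and Ile — aliphatic side chains with a branch point.
Matching residues: Ile1, Leu2, Ile3, Leu4, Leu5, Leu6, Leu7, Ile8, Ile9, Leu10, Val11, Ile12.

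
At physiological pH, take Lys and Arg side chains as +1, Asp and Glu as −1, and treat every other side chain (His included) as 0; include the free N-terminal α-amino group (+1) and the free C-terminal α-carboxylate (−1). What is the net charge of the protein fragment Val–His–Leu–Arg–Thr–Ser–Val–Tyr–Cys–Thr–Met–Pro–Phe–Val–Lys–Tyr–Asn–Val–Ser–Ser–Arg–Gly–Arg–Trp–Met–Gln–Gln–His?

+4

Positive (K, R): Arg4, Lys15, Arg21, Arg23 → +4.
Negative (D, E): none → −0.
The N-terminus (+1) and C-terminus (−1) cancel.
Net charge = (+4) + (−0) = +4.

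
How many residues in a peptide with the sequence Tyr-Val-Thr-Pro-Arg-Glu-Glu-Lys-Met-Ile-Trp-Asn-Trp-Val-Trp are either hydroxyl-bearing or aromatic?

5

Hydroxyl-bearing: S, T, Y. Aromatic: F, W, Y.
Hydroxyl-bearing residues here: Tyr1, Thr3 (2).
Aromatic residues here: Tyr1, Trp11, Trp13, Trp15 (4).
Y is in both groups, so the 1 Y residue must not be double-counted.
Total = 2 + 4 − 1 = 5.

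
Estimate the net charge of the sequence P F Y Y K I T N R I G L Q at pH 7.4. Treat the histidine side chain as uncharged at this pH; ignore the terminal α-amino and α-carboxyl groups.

At pH ~7.4 the Lys and Arg side chains are protonated (+1), the Asp and Glu side chains are deprotonated (−1), and with His taken as neutral all other side chains carry no charge.
Positive (K, R): K5, R9 → +2.
Negative (D, E): none → −0.
Net charge = (+2) + (−0) = +2.

+2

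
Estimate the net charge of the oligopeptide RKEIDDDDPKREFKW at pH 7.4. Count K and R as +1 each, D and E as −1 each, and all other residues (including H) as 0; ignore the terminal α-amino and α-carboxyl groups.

Positive (K, R): R1, K2, K10, R11, K14 → +5.
Negative (D, E): E3, D5, D6, D7, D8, E12 → −6.
Net charge = (+5) + (−6) = −1.

-1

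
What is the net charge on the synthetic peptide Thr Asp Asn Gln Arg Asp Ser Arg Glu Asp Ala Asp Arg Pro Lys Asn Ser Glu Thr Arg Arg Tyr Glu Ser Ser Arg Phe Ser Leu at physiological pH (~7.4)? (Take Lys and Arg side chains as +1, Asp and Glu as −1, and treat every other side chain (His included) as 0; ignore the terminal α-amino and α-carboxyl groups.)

0

Positive (K, R): Arg5, Arg8, Arg13, Lys15, Arg20, Arg21, Arg26 → +7.
Negative (D, E): Asp2, Asp6, Glu9, Asp10, Asp12, Glu18, Glu23 → −7.
Net charge = (+7) + (−7) = 0.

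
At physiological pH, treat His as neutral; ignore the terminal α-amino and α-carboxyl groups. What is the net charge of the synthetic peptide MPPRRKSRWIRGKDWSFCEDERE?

Near pH 7.4, K and R contribute +1 each, D and E contribute −1 each, and every other side chain (His included, as stated) is uncharged.
Positive (K, R): R4, R5, K6, R8, R11, K13, R22 → +7.
Negative (D, E): D14, E19, D20, E21, E23 → −5.
Net charge = (+7) + (−5) = +2.

+2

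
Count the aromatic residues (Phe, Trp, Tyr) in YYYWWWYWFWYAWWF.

Matching residues: Y1, Y2, Y3, W4, W5, W6, Y7, W8, F9, W10, Y11, W13, W14, F15.

14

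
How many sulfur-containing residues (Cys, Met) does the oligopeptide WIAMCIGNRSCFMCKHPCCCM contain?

9

Matching residues: M4, C5, C11, M13, C14, C18, C19, C20, M21.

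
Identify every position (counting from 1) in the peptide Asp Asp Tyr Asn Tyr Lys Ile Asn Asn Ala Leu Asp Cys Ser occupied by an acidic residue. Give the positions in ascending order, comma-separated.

1, 2, 12

Aspartate (D) and glutamate (E) have carboxylic-acid side chains and are the acidic amino acids.
Matching residues: Asp1, Asp2, Asp12.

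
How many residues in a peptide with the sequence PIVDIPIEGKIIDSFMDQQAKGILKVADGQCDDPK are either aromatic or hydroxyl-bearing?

2

Aromatic: F, W, Y. Hydroxyl-bearing: S, T, Y.
Aromatic residues here: F15 (1).
Hydroxyl-bearing residues here: S14 (1).
(Y belongs to both groups, but none appear in this sequence.) Total = 1 + 1 = 2.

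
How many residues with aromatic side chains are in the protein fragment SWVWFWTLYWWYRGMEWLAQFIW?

11

The aromatic amino acids are Phe (F, benzyl), Trp (W, indole), and Tyr (Y, phenol).
Matching residues: W2, W4, F5, W6, Y9, W10, W11, Y12, W17, F21, W23.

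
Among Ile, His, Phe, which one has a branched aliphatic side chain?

Valine (V), leucine (L), and isoleucine (I) are the branched-chain amino acids.
Of the listed options, only Ile belongs to this group.

Ile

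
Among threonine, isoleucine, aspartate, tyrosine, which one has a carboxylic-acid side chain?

Only D (aspartate) and E (glutamate) carry a side-chain carboxylic acid.
Of the listed options, only aspartate belongs to this group.

aspartate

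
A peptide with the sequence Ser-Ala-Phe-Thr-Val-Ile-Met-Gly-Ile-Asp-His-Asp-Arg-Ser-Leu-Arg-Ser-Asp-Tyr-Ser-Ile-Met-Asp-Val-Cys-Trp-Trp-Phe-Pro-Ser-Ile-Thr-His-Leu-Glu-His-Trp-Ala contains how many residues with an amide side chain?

0

The amide-side-chain residues are Asn (N) and Gln (Q).
None of the 38 residues belong to this group.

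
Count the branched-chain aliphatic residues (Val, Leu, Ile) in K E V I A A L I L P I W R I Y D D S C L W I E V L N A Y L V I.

Matching residues: V3, I4, L7, I8, L9, I11, I14, L20, I22, V24, L25, L29, V30, I31.

14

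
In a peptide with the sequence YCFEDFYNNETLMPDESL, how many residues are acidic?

Only D (aspartate) and E (glutamate) carry a side-chain carboxylic acid.
Matching residues: E4, D5, E10, D15, E16.

5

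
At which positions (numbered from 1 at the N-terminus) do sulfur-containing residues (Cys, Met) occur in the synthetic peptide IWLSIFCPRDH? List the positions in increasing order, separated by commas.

7

Matching residues: C7.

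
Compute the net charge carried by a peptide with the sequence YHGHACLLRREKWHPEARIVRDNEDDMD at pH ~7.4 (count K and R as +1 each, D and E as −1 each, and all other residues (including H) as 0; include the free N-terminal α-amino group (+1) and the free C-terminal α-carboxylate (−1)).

Positive (K, R): R9, R10, K12, R18, R21 → +5.
Negative (D, E): E11, E16, D22, E24, D25, D26, D28 → −7.
The N-terminus (+1) and C-terminus (−1) cancel.
Net charge = (+5) + (−7) = −2.

-2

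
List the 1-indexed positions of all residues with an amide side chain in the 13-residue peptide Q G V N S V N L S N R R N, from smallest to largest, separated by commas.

1, 4, 7, 10, 13

The amide-side-chain residues are Asn (N) and Gln (Q).
Matching residues: Q1, N4, N7, N10, N13.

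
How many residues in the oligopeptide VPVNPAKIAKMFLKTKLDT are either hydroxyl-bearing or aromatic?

Hydroxyl-bearing: S, T, Y. Aromatic: F, W, Y.
Hydroxyl-bearing residues here: T15, T19 (2).
Aromatic residues here: F12 (1).
(Y belongs to both groups, but none appear in this sequence.) Total = 2 + 1 = 3.

3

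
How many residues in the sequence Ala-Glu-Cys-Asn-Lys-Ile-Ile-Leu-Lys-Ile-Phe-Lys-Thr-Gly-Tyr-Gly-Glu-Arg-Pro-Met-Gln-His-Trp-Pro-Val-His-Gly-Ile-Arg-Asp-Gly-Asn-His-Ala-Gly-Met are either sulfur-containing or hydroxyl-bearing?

Sulfur-containing: C, M. Hydroxyl-bearing: S, T, Y.
Sulfur-containing residues here: Cys3, Met20, Met36 (3).
Hydroxyl-bearing residues here: Thr13, Tyr15 (2).
The two groups share no amino acid, so total = 3 + 2 = 5.

5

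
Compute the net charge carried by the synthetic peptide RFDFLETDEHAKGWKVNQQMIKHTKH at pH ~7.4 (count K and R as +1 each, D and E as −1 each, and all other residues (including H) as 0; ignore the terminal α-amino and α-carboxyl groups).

Positive (K, R): R1, K12, K15, K22, K25 → +5.
Negative (D, E): D3, E6, D8, E9 → −4.
Net charge = (+5) + (−4) = +1.

+1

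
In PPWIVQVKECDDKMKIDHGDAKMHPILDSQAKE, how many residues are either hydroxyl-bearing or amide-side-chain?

3

Hydroxyl-bearing: S, T, Y. Amide-side-chain: N, Q.
Hydroxyl-bearing residues here: S29 (1).
Amide-side-chain residues here: Q6, Q30 (2).
The two groups share no amino acid, so total = 1 + 2 = 3.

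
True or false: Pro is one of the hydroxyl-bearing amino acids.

False

The –OH-bearing residues are Ser, Thr (aliphatic alcohols), and Tyr (phenol).
Proline is not in this group.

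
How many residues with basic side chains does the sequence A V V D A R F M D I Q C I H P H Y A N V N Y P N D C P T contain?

The basic amino acids are Lys (K), Arg (R), and His (H).
Matching residues: R6, H14, H16.

3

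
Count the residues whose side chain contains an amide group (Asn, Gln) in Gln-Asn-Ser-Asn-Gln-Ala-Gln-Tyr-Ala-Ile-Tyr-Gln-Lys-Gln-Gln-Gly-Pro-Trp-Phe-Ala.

8

Matching residues: Gln1, Asn2, Asn4, Gln5, Gln7, Gln12, Gln14, Gln15.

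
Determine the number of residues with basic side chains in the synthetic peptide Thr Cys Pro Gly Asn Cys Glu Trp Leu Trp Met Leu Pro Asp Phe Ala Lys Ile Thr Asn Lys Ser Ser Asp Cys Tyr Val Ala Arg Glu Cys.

Lysine (K), arginine (R), and histidine (H) have basic, nitrogen-containing side chains.
Matching residues: Lys17, Lys21, Arg29.

3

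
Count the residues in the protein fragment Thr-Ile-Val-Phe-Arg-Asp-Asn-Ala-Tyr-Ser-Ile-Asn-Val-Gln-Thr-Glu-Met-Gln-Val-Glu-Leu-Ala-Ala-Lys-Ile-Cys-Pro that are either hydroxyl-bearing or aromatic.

5

Hydroxyl-bearing: S, T, Y. Aromatic: F, W, Y.
Hydroxyl-bearing residues here: Thr1, Tyr9, Ser10, Thr15 (4).
Aromatic residues here: Phe4, Tyr9 (2).
Y is in both groups, so the 1 Y residue must not be double-counted.
Total = 4 + 2 − 1 = 5.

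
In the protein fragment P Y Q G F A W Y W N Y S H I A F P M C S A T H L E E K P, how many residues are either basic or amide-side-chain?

5

Basic: H, K, R. Amide-side-chain: N, Q.
Basic residues here: H13, H23, K27 (3).
Amide-side-chain residues here: Q3, N10 (2).
The two groups share no amino acid, so total = 3 + 2 = 5.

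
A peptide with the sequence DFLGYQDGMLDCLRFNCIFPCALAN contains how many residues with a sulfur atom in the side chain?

4

Cysteine (C, thiol) and methionine (M, thioether) are the two sulfur-containing amino acids.
Matching residues: M9, C12, C17, C21.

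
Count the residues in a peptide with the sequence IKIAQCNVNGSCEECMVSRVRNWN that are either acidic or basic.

Acidic: D, E. Basic: H, K, R.
Acidic residues here: E13, E14 (2).
Basic residues here: K2, R19, R21 (3).
The two groups share no amino acid, so total = 2 + 3 = 5.

5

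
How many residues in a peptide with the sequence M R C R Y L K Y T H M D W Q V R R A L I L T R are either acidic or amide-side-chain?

2

Acidic: D, E. Amide-side-chain: N, Q.
Acidic residues here: D12 (1).
Amide-side-chain residues here: Q14 (1).
The two groups share no amino acid, so total = 1 + 1 = 2.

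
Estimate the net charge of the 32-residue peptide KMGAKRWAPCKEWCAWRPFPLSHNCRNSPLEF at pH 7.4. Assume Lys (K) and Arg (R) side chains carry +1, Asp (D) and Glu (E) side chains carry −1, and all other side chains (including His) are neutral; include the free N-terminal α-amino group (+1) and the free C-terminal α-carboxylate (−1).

+4

Positive (K, R): K1, K5, R6, K11, R17, R26 → +6.
Negative (D, E): E12, E31 → −2.
The N-terminus (+1) and C-terminus (−1) cancel.
Net charge = (+6) + (−2) = +4.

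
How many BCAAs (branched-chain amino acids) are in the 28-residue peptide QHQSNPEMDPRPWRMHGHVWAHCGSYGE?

1

V, L, and I make up the branched-chain aliphatic group.
Matching residues: V19.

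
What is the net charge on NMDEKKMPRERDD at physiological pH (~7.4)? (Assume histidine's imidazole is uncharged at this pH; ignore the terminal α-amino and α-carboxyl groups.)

-1

At pH ~7.4 the Lys and Arg side chains are protonated (+1), the Asp and Glu side chains are deprotonated (−1), and with His taken as neutral all other side chains carry no charge.
Positive (K, R): K5, K6, R9, R11 → +4.
Negative (D, E): D3, E4, E10, D12, D13 → −5.
Net charge = (+4) + (−5) = −1.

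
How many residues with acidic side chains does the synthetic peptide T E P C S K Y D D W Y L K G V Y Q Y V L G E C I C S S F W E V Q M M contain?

5

Aspartate (D) and glutamate (E) have carboxylic-acid side chains and are the acidic amino acids.
Matching residues: E2, D8, D9, E22, E30.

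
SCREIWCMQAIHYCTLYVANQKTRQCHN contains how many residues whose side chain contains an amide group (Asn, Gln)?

5

Matching residues: Q9, N20, Q21, Q25, N28.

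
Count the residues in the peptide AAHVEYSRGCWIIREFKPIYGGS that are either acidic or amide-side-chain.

Acidic: D, E. Amide-side-chain: N, Q.
Acidic residues here: E5, E15 (2).
Amide-side-chain residues here: none (0).
The two groups share no amino acid, so total = 2 + 0 = 2.

2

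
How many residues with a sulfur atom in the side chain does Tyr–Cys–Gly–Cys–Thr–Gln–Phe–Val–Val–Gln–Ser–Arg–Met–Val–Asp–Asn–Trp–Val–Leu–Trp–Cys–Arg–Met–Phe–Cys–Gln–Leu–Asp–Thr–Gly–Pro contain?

6

The sulfur-bearing residues are cysteine (–SH) and methionine (–S–CH₃).
Matching residues: Cys2, Cys4, Met13, Cys21, Met23, Cys25.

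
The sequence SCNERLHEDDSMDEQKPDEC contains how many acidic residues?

8

The acidic residues are Asp (D) and Glu (E), whose side chains end in a carboxylate group.
Matching residues: E4, E8, D9, D10, D13, E14, D18, E19.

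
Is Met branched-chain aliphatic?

No

Valine (V), leucine (L), and isoleucine (I) are the branched-chain amino acids.
Methionine is not in this group.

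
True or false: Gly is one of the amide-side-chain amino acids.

False

The amide-side-chain residues are Asn (N) and Gln (Q).
Glycine is not in this group.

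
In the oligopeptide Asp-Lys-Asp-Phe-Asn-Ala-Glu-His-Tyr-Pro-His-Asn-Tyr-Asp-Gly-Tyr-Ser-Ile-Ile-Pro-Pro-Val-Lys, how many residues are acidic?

Only D (aspartate) and E (glutamate) carry a side-chain carboxylic acid.
Matching residues: Asp1, Asp3, Glu7, Asp14.

4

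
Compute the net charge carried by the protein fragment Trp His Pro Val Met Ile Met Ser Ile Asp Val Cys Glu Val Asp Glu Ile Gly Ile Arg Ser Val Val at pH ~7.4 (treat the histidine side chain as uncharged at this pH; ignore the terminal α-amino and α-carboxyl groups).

At pH ~7.4 the Lys and Arg side chains are protonated (+1), the Asp and Glu side chains are deprotonated (−1), and with His taken as neutral all other side chains carry no charge.
Positive (K, R): Arg20 → +1.
Negative (D, E): Asp10, Glu13, Asp15, Glu16 → −4.
Net charge = (+1) + (−4) = −3.

-3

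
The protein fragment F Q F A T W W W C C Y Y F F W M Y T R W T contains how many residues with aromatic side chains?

Phenylalanine (F), tryptophan (W), and tyrosine (Y) have aromatic ring side chains.
Matching residues: F1, F3, W6, W7, W8, Y11, Y12, F13, F14, W15, Y17, W20.

12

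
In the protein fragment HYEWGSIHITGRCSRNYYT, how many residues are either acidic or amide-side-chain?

2

Acidic: D, E. Amide-side-chain: N, Q.
Acidic residues here: E3 (1).
Amide-side-chain residues here: N16 (1).
The two groups share no amino acid, so total = 1 + 1 = 2.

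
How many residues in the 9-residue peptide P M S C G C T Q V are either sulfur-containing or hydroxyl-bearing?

5

Sulfur-containing: C, M. Hydroxyl-bearing: S, T, Y.
Sulfur-containing residues here: M2, C4, C6 (3).
Hydroxyl-bearing residues here: S3, T7 (2).
The two groups share no amino acid, so total = 3 + 2 = 5.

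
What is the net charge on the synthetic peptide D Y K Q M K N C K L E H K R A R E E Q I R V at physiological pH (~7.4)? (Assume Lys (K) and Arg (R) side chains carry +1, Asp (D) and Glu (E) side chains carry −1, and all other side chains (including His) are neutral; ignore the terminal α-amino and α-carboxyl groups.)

Positive (K, R): K3, K6, K9, K13, R14, R16, R21 → +7.
Negative (D, E): D1, E11, E17, E18 → −4.
Net charge = (+7) + (−4) = +3.

+3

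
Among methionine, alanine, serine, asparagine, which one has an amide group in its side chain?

Asparagine (N) and glutamine (Q) have uncharged amide side chains.
Of the listed options, only asparagine belongs to this group.

asparagine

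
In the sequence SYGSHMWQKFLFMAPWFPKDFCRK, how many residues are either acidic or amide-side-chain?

2

Acidic: D, E. Amide-side-chain: N, Q.
Acidic residues here: D20 (1).
Amide-side-chain residues here: Q8 (1).
The two groups share no amino acid, so total = 1 + 1 = 2.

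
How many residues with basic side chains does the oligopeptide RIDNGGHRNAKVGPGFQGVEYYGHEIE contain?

K, R, and H are the three residues with basic side chains (ε-amine, guanidinium, and imidazole respectively).
Matching residues: R1, H7, R8, K11, H24.

5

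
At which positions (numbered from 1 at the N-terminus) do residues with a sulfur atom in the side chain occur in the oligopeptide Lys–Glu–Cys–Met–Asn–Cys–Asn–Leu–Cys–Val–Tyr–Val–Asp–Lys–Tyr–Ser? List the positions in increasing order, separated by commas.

Only Cys (C) and Met (M) have a sulfur atom in the side chain.
Matching residues: Cys3, Met4, Cys6, Cys9.

3, 4, 6, 9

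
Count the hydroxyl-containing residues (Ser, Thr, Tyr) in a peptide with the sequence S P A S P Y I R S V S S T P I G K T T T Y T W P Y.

13

Matching residues: S1, S4, Y6, S9, S11, S12, T13, T18, T19, T20, Y21, T22, Y25.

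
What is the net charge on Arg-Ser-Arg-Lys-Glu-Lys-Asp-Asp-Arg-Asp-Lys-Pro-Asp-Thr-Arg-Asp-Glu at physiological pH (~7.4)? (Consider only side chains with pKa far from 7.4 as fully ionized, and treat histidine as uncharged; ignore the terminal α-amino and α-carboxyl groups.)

The side chains ionized at physiological pH are Lys/Arg (+1) and Asp/Glu (−1); with His treated as neutral, nothing else contributes.
Positive (K, R): Arg1, Arg3, Lys4, Lys6, Arg9, Lys11, Arg15 → +7.
Negative (D, E): Glu5, Asp7, Asp8, Asp10, Asp13, Asp16, Glu17 → −7.
Net charge = (+7) + (−7) = 0.

0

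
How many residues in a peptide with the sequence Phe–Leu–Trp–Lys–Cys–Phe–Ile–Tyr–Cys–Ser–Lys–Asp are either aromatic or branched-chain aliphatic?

Aromatic: F, W, Y. Branched-chain aliphatic: I, L, V.
Aromatic residues here: Phe1, Trp3, Phe6, Tyr8 (4).
Branched-chain aliphatic residues here: Leu2, Ile7 (2).
The two groups share no amino acid, so total = 4 + 2 = 6.

6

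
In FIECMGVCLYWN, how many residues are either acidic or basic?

1

Acidic: D, E. Basic: H, K, R.
Acidic residues here: E3 (1).
Basic residues here: none (0).
The two groups share no amino acid, so total = 1 + 0 = 1.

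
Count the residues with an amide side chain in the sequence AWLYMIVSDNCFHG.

1

Only N (asparagine) and Q (glutamine) carry a side-chain carboxamide.
Matching residues: N10.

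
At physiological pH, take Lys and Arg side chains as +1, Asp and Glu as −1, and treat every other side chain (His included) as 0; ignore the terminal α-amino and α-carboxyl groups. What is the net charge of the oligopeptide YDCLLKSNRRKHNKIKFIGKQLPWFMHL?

Positive (K, R): K6, R9, R10, K11, K14, K16, K20 → +7.
Negative (D, E): D2 → −1.
Net charge = (+7) + (−1) = +6.

+6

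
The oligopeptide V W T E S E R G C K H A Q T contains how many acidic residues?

Only D (aspartate) and E (glutamate) carry a side-chain carboxylic acid.
Matching residues: E4, E6.

2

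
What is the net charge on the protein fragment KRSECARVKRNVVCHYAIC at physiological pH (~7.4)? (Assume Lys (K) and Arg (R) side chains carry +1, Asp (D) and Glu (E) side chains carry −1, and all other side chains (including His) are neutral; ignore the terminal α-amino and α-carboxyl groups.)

+4

Positive (K, R): K1, R2, R7, K9, R10 → +5.
Negative (D, E): E4 → −1.
Net charge = (+5) + (−1) = +4.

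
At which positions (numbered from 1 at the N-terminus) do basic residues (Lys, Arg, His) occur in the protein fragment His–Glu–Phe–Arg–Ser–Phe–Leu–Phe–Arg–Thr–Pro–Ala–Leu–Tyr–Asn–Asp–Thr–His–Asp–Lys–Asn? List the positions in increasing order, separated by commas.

1, 4, 9, 18, 20

Matching residues: His1, Arg4, Arg9, His18, Lys20.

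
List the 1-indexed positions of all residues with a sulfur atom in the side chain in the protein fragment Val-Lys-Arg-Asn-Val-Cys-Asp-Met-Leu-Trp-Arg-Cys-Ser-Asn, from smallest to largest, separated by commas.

Only Cys (C) and Met (M) have a sulfur atom in the side chain.
Matching residues: Cys6, Met8, Cys12.

6, 8, 12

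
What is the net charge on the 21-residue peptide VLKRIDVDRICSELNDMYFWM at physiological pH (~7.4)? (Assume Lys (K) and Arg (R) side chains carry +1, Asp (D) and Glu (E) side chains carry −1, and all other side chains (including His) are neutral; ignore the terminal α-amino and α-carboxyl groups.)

-1

Positive (K, R): K3, R4, R9 → +3.
Negative (D, E): D6, D8, E13, D16 → −4.
Net charge = (+3) + (−4) = −1.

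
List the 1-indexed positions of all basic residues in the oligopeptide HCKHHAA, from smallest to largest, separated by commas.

K, R, and H are the three residues with basic side chains (ε-amine, guanidinium, and imidazole respectively).
Matching residues: H1, K3, H4, H5.

1, 3, 4, 5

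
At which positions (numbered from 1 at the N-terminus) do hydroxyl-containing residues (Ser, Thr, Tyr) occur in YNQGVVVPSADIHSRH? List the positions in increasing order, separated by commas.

1, 9, 14

Matching residues: Y1, S9, S14.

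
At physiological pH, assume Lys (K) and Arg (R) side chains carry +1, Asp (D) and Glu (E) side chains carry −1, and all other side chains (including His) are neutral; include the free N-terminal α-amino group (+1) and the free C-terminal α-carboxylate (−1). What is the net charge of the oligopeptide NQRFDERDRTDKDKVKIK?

+2

Positive (K, R): R3, R7, R9, K12, K14, K16, K18 → +7.
Negative (D, E): D5, E6, D8, D11, D13 → −5.
The N-terminus (+1) and C-terminus (−1) cancel.
Net charge = (+7) + (−5) = +2.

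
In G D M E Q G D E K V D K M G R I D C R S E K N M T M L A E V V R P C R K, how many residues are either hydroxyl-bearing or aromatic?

Hydroxyl-bearing: S, T, Y. Aromatic: F, W, Y.
Hydroxyl-bearing residues here: S20, T25 (2).
Aromatic residues here: none (0).
(Y belongs to both groups, but none appear in this sequence.) Total = 2 + 0 = 2.

2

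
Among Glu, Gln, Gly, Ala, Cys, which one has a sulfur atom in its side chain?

Cys

Only Cys (C) and Met (M) have a sulfur atom in the side chain.
Of the listed options, only Cys belongs to this group.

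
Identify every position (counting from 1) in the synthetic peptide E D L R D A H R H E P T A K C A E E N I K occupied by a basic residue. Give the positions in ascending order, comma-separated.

4, 7, 8, 9, 14, 21

The basic amino acids are Lys (K), Arg (R), and His (H).
Matching residues: R4, H7, R8, H9, K14, K21.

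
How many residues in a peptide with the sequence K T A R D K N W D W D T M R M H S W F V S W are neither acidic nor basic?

14

Acidic: D, E. Basic: K, R, H. All other residues are neither.
Matching residues: T2, A3, N7, W8, W10, T12, M13, M15, S17, W18, F19, V20, S21, W22.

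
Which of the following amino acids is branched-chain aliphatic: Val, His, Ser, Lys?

Valine (V), leucine (L), and isoleucine (I) are the branched-chain amino acids.
Of the listed options, only Val belongs to this group.

Val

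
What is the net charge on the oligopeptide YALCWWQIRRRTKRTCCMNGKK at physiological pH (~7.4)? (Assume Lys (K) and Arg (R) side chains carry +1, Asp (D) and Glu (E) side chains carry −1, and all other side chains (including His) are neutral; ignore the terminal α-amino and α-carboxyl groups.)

+7

Positive (K, R): R9, R10, R11, K13, R14, K21, K22 → +7.
Negative (D, E): none → −0.
Net charge = (+7) + (−0) = +7.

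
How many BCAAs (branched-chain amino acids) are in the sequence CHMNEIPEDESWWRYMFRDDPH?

V, L, and I make up the branched-chain aliphatic group.
Matching residues: I6.

1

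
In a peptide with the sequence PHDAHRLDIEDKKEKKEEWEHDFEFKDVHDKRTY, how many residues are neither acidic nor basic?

10

Acidic: D, E. Basic: K, R, H. All other residues are neither.
Matching residues: P1, A4, L7, I9, W19, F23, F25, V28, T33, Y34.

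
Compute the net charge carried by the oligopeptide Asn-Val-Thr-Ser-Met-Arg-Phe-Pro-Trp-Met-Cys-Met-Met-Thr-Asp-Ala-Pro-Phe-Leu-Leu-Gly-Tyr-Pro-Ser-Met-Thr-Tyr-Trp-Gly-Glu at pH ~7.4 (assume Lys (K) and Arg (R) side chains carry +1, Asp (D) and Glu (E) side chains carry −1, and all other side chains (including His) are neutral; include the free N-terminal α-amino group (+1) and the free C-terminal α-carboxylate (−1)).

Positive (K, R): Arg6 → +1.
Negative (D, E): Asp15, Glu30 → −2.
The N-terminus (+1) and C-terminus (−1) cancel.
Net charge = (+1) + (−2) = −1.

-1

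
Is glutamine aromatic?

The aromatic amino acids are Phe (F, benzyl), Trp (W, indole), and Tyr (Y, phenol).
Glutamine is not in this group.

No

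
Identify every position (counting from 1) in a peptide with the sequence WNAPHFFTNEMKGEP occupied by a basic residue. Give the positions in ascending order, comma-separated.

5, 12

Matching residues: H5, K12.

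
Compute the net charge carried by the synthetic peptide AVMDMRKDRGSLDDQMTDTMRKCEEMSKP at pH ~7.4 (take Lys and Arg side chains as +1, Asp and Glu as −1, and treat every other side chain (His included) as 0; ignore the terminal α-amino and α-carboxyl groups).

-1

Positive (K, R): R6, K7, R9, R21, K22, K28 → +6.
Negative (D, E): D4, D8, D13, D14, D18, E24, E25 → −7.
Net charge = (+6) + (−7) = −1.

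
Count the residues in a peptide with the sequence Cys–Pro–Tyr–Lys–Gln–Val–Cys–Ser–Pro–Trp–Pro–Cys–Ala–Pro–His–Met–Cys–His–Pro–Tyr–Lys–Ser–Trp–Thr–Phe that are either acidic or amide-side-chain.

1

Acidic: D, E. Amide-side-chain: N, Q.
Acidic residues here: none (0).
Amide-side-chain residues here: Gln5 (1).
The two groups share no amino acid, so total = 0 + 1 = 1.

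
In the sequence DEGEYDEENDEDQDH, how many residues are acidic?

The acidic residues are Asp (D) and Glu (E), whose side chains end in a carboxylate group.
Matching residues: D1, E2, E4, D6, E7, E8, D10, E11, D12, D14.

10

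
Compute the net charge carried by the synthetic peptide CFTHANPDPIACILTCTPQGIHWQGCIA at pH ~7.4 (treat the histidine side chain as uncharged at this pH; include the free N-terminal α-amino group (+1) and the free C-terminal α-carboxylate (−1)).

-1

Near pH 7.4, K and R contribute +1 each, D and E contribute −1 each, and every other side chain (His included, as stated) is uncharged.
Positive (K, R): none → +0.
Negative (D, E): D8 → −1.
The N-terminus (+1) and C-terminus (−1) cancel.
Net charge = (+0) + (−1) = −1.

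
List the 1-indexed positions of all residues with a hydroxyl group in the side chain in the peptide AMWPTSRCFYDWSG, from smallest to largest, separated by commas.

S, T, and Y are the three residues with a side-chain hydroxyl.
Matching residues: T5, S6, Y10, S13.

5, 6, 10, 13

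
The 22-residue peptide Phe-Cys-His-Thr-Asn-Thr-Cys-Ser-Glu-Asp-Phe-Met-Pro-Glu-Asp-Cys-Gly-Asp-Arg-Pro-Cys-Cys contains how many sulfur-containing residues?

The sulfur-bearing residues are cysteine (–SH) and methionine (–S–CH₃).
Matching residues: Cys2, Cys7, Met12, Cys16, Cys21, Cys22.

6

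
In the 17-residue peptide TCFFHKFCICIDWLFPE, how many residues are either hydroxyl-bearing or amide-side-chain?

1

Hydroxyl-bearing: S, T, Y. Amide-side-chain: N, Q.
Hydroxyl-bearing residues here: T1 (1).
Amide-side-chain residues here: none (0).
The two groups share no amino acid, so total = 1 + 0 = 1.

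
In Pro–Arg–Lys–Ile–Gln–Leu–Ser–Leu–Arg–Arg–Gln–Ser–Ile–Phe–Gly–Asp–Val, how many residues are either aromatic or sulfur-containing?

Aromatic: F, W, Y. Sulfur-containing: C, M.
Aromatic residues here: Phe14 (1).
Sulfur-containing residues here: none (0).
The two groups share no amino acid, so total = 1 + 0 = 1.

1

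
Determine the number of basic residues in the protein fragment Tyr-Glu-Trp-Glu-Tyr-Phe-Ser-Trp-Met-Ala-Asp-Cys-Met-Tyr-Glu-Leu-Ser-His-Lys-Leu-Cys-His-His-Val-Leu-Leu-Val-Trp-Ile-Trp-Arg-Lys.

6

The basic amino acids are Lys (K), Arg (R), and His (H).
Matching residues: His18, Lys19, His22, His23, Arg31, Lys32.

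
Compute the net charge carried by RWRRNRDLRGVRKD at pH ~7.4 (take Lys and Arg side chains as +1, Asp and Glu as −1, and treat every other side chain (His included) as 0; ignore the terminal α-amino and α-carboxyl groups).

+5

Positive (K, R): R1, R3, R4, R6, R9, R12, K13 → +7.
Negative (D, E): D7, D14 → −2.
Net charge = (+7) + (−2) = +5.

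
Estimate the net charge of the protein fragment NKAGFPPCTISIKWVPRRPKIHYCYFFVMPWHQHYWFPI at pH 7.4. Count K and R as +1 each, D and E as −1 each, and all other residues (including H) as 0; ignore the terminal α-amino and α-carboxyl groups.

Positive (K, R): K2, K13, R17, R18, K20 → +5.
Negative (D, E): none → −0.
Net charge = (+5) + (−0) = +5.

+5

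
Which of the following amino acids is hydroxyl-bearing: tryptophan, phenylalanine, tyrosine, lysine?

The –OH-bearing residues are Ser, Thr (aliphatic alcohols), and Tyr (phenol).
Of the listed options, only tyrosine belongs to this group.

tyrosine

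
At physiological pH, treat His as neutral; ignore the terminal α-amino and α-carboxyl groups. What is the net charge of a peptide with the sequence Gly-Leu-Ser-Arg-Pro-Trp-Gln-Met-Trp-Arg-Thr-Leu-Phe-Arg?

+3

The side chains ionized at physiological pH are Lys/Arg (+1) and Asp/Glu (−1); with His treated as neutral, nothing else contributes.
Positive (K, R): Arg4, Arg10, Arg14 → +3.
Negative (D, E): none → −0.
Net charge = (+3) + (−0) = +3.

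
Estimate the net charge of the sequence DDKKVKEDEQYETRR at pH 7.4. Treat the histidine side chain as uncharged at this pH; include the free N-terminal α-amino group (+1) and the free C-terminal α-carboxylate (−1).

-1

At pH ~7.4 the Lys and Arg side chains are protonated (+1), the Asp and Glu side chains are deprotonated (−1), and with His taken as neutral all other side chains carry no charge.
Positive (K, R): K3, K4, K6, R14, R15 → +5.
Negative (D, E): D1, D2, E7, D8, E9, E12 → −6.
The N-terminus (+1) and C-terminus (−1) cancel.
Net charge = (+5) + (−6) = −1.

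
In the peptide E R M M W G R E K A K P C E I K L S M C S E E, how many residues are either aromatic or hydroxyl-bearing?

3

Aromatic: F, W, Y. Hydroxyl-bearing: S, T, Y.
Aromatic residues here: W5 (1).
Hydroxyl-bearing residues here: S18, S21 (2).
(Y belongs to both groups, but none appear in this sequence.) Total = 1 + 2 = 3.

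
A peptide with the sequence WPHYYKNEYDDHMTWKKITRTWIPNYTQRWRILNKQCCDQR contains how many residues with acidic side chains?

4

Aspartate (D) and glutamate (E) have carboxylic-acid side chains and are the acidic amino acids.
Matching residues: E8, D10, D11, D39.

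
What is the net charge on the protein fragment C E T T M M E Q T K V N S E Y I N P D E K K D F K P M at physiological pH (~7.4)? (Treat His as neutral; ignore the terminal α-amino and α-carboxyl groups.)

The side chains ionized at physiological pH are Lys/Arg (+1) and Asp/Glu (−1); with His treated as neutral, nothing else contributes.
Positive (K, R): K10, K21, K22, K25 → +4.
Negative (D, E): E2, E7, E14, D19, E20, D23 → −6.
Net charge = (+4) + (−6) = −2.

-2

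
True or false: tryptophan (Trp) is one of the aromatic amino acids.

F, W, and Y each carry an aromatic ring on the side chain.
Tryptophan is in this group.

True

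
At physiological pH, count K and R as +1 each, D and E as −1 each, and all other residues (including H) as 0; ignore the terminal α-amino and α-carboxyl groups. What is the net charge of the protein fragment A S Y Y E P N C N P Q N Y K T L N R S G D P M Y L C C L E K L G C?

0

Positive (K, R): K14, R18, K30 → +3.
Negative (D, E): E5, D21, E29 → −3.
Net charge = (+3) + (−3) = 0.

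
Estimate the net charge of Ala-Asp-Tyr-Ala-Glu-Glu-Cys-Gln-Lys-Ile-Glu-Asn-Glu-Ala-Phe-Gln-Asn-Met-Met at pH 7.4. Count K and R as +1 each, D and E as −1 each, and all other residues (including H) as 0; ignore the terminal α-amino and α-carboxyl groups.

Positive (K, R): Lys9 → +1.
Negative (D, E): Asp2, Glu5, Glu6, Glu11, Glu13 → −5.
Net charge = (+1) + (−5) = −4.

-4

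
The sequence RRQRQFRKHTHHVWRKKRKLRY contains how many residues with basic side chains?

14

The basic amino acids are Lys (K), Arg (R), and His (H).
Matching residues: R1, R2, R4, R7, K8, H9, H11, H12, R15, K16, K17, R18, K19, R21.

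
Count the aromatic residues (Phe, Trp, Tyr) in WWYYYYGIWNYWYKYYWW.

14

Matching residues: W1, W2, Y3, Y4, Y5, Y6, W9, Y11, W12, Y13, Y15, Y16, W17, W18.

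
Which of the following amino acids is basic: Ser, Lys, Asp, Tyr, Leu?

The basic amino acids are Lys (K), Arg (R), and His (H).
Of the listed options, only Lys belongs to this group.

Lys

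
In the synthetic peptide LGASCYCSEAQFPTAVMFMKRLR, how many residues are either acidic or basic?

4

Acidic: D, E. Basic: H, K, R.
Acidic residues here: E9 (1).
Basic residues here: K20, R21, R23 (3).
The two groups share no amino acid, so total = 1 + 3 = 4.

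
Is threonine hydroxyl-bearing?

Yes

Serine (S), threonine (T), and tyrosine (Y) each carry a hydroxyl group on the side chain.
Threonine is in this group.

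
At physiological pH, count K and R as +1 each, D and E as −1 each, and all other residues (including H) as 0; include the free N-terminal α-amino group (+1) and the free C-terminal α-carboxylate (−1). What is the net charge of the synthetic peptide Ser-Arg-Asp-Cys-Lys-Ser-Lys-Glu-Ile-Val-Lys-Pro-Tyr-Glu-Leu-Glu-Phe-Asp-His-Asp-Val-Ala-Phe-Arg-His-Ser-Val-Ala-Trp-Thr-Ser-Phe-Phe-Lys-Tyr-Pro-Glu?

-1

Positive (K, R): Arg2, Lys5, Lys7, Lys11, Arg24, Lys34 → +6.
Negative (D, E): Asp3, Glu8, Glu14, Glu16, Asp18, Asp20, Glu37 → −7.
The N-terminus (+1) and C-terminus (−1) cancel.
Net charge = (+6) + (−7) = −1.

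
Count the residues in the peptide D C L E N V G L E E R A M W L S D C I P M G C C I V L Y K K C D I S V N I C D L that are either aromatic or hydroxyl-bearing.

4

Aromatic: F, W, Y. Hydroxyl-bearing: S, T, Y.
Aromatic residues here: W14, Y28 (2).
Hydroxyl-bearing residues here: S16, Y28, S34 (3).
Y is in both groups, so the 1 Y residue must not be double-counted.
Total = 2 + 3 − 1 = 4.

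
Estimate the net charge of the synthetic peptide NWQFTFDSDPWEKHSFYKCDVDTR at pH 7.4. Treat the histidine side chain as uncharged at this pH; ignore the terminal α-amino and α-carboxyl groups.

-2

Near pH 7.4, K and R contribute +1 each, D and E contribute −1 each, and every other side chain (His included, as stated) is uncharged.
Positive (K, R): K13, K18, R24 → +3.
Negative (D, E): D7, D9, E12, D20, D22 → −5.
Net charge = (+3) + (−5) = −2.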